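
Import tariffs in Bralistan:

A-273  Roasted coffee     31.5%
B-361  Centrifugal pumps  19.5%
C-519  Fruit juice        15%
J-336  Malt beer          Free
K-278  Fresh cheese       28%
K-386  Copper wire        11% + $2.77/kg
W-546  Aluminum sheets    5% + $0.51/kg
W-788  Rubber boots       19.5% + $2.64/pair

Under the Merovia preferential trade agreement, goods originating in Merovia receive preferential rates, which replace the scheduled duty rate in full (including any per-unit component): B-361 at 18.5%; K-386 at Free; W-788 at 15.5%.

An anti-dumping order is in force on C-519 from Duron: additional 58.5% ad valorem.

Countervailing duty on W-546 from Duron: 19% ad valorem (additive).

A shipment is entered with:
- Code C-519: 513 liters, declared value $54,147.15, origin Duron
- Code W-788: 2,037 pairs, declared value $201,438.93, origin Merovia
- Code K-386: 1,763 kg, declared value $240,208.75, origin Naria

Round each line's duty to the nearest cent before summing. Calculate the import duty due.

$102,327.66

Line 1 (C-519, Duron, 513 liters, $54,147.15):
Base rate for C-519 is 15%.
Additional duty on C-519 from Duron: +58.5%. Applied ad valorem rate: 15% + 58.5% = 73.5%.
Duty = $54,147.15 × 73.5% = $39,798.16.
Line 2 (W-788, Merovia, 2,037 pairs, $201,438.93):
Base rate for W-788 is 19.5% + $2.64/pair.
Origin Merovia qualifies under the Bralistan–Merovia agreement and W-788 is covered: preferential rate 15.5% applies instead.
Duty = $201,438.93 × 15.5% = $31,223.03.
Line 3 (K-386, Naria, 1,763 kg, $240,208.75):
Base rate for K-386 is 11% + $2.77/kg.
K-386 has an FTA preferential rate, but origin Naria is not Merovia; base rate stands.
Duty = $240,208.75 × 11% + 1,763 × $2.77 = $31,306.47.
Total = $39,798.16 + $31,223.03 + $31,306.47 = $102,327.66.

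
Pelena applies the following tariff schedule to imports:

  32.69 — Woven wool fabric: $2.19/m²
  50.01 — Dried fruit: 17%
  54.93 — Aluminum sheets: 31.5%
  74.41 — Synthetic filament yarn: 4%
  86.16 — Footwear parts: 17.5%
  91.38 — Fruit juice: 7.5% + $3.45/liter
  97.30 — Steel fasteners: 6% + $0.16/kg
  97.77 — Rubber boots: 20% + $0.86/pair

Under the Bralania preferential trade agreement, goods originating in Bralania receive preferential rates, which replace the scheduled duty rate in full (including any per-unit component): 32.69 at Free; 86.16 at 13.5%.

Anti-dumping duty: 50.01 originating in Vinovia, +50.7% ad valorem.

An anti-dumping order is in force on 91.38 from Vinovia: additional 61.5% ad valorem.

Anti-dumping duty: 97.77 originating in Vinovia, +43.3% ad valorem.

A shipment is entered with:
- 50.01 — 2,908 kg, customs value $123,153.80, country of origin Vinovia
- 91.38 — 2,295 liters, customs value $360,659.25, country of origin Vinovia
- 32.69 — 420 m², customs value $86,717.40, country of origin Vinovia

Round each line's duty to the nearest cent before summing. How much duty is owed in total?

$341,067.55

Line 1 (50.01, Vinovia, 2,908 kg, $123,153.80):
Base rate for 50.01 is 17%.
Additional duty on 50.01 from Vinovia: +50.7%. Applied ad valorem rate: 17% + 50.7% = 67.7%.
Duty = $123,153.80 × 67.7% = $83,375.12.
Line 2 (91.38, Vinovia, 2,295 liters, $360,659.25):
Base rate for 91.38 is 7.5% + $3.45/liter.
Additional duty on 91.38 from Vinovia: +61.5%. Applied ad valorem rate: 7.5% + 61.5% = 69%.
Duty = $360,659.25 × 69% + 2,295 × $3.45 = $256,772.63.
Line 3 (32.69, Vinovia, 420 m², $86,717.40):
Base rate for 32.69 is $2.19/m².
32.69 has an FTA preferential rate, but origin Vinovia is not Bralania; base rate stands.
Duty = 420 × $2.19 = $919.80.
Total = $83,375.12 + $256,772.63 + $919.80 = $341,067.55.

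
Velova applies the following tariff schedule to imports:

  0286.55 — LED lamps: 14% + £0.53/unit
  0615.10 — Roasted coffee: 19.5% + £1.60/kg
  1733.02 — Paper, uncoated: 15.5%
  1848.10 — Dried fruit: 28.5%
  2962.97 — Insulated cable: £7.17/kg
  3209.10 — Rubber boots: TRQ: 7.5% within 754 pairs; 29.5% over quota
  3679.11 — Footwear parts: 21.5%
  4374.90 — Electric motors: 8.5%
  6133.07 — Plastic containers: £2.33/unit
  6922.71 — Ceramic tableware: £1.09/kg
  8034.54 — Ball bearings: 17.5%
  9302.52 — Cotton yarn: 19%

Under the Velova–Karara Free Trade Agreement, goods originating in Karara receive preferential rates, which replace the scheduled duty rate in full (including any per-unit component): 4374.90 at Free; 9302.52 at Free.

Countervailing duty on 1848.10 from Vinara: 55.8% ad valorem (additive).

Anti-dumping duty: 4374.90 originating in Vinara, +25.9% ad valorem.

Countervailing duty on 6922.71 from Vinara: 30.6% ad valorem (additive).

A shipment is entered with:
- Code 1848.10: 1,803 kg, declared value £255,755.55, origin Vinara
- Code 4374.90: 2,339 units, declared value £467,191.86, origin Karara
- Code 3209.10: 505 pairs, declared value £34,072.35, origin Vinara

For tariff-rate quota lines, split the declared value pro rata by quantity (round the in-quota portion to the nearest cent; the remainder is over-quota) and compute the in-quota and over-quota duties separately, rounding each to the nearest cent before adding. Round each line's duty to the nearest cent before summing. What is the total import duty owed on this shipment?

£218,157.36

Line 1 (1848.10, Vinara, 1,803 kg, £255,755.55):
Base rate for 1848.10 is 28.5%.
Additional duty on 1848.10 from Vinara: +55.8%. Applied ad valorem rate: 28.5% + 55.8% = 84.3%.
Duty = £255,755.55 × 84.3% = £215,601.93.
Line 2 (4374.90, Karara, 2,339 units, £467,191.86):
Base rate for 4374.90 is 8.5%.
Origin Karara qualifies under the Velova–Karara agreement and 4374.90 is covered: preferential rate Free applies instead.
The additional-duty order on 4374.90 targets Vinara, not Karara; it does not apply.
Duty = £467,191.86 × 0% = £0.00.
Line 3 (3209.10, Vinara, 505 pairs, £34,072.35):
Code 3209.10 is under a tariff-rate quota (threshold 754 pairs). Quantity 505 pairs is within the quota, so the in-quota rate 7.5% applies to the full value.
Duty = £34,072.35 × 7.5% = £2,555.43.
Total = £215,601.93 + £0.00 + £2,555.43 = £218,157.36.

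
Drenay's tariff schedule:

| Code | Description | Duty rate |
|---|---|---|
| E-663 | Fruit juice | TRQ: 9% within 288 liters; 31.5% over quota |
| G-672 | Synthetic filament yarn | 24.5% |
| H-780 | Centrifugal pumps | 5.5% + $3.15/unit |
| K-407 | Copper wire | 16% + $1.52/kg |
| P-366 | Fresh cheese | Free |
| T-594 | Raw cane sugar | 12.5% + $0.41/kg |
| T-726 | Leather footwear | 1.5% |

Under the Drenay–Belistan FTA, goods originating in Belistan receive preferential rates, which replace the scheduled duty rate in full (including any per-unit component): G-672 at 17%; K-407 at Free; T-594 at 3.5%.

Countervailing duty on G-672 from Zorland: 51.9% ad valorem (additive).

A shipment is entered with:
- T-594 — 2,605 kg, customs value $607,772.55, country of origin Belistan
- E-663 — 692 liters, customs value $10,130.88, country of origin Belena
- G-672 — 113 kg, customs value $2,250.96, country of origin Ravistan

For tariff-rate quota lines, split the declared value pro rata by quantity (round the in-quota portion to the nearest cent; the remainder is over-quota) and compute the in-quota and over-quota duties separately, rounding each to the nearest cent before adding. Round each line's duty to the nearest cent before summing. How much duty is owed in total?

$24,066.09

Line 1 (T-594, Belistan, 2,605 kg, $607,772.55):
Base rate for T-594 is 12.5% + $0.41/kg.
Origin Belistan qualifies under the Drenay–Belistan agreement and T-594 is covered: preferential rate 3.5% applies instead.
Duty = $607,772.55 × 3.5% = $21,272.04.
Line 2 (E-663, Belena, 692 liters, $10,130.88):
Code E-663 is under a tariff-rate quota (threshold 288 liters). In-quota: 288 liters at 9%; over-quota: 404 liters at 31.5%.
Pro-rata value split: in-quota = $10,130.88 × 288/692 = $4,216.32; over-quota = $10,130.88 − $4,216.32 = $5,914.56.
In-quota duty = $4,216.32 × 9% = $379.47. Over-quota duty = $5,914.56 × 31.5% = $1,863.09.
Line duty = $379.47 + $1,863.09 = $2,242.56.
Line 3 (G-672, Ravistan, 113 kg, $2,250.96):
Base rate for G-672 is 24.5%.
G-672 has an FTA preferential rate, but origin Ravistan is not Belistan; base rate stands.
The additional-duty order on G-672 targets Zorland, not Ravistan; it does not apply.
Duty = $2,250.96 × 24.5% = $551.49.
Total = $21,272.04 + $2,242.56 + $551.49 = $24,066.09.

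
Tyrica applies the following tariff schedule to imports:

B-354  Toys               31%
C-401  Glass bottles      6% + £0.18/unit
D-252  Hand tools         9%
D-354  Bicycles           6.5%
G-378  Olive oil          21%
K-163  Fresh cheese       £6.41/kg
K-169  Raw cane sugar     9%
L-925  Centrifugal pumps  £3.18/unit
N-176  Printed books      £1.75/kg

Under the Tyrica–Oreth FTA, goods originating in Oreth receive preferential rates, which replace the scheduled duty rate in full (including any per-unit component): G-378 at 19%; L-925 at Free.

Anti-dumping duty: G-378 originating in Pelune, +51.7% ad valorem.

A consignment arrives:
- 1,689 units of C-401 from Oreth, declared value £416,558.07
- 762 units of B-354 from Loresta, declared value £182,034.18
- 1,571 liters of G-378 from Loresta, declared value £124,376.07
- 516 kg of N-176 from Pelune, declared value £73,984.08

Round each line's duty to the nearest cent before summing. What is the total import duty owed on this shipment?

£108,750.07

Line 1 (C-401, Oreth, 1,689 units, £416,558.07):
Base rate for C-401 is 6% + £0.18/unit.
Origin Oreth is the FTA partner but C-401 is not on the preference list; base rate stands.
Duty = £416,558.07 × 6% + 1,689 × £0.18 = £25,297.50.
Line 2 (B-354, Loresta, 762 units, £182,034.18):
Base rate for B-354 is 31%.
Duty = £182,034.18 × 31% = £56,430.60.
Line 3 (G-378, Loresta, 1,571 liters, £124,376.07):
Base rate for G-378 is 21%.
G-378 has an FTA preferential rate, but origin Loresta is not Oreth; base rate stands.
The additional-duty order on G-378 targets Pelune, not Loresta; it does not apply.
Duty = £124,376.07 × 21% = £26,118.97.
Line 4 (N-176, Pelune, 516 kg, £73,984.08):
Base rate for N-176 is £1.75/kg.
Duty = 516 × £1.75 = £903.00.
Total = £25,297.50 + £56,430.60 + £26,118.97 + £903.00 = £108,750.07.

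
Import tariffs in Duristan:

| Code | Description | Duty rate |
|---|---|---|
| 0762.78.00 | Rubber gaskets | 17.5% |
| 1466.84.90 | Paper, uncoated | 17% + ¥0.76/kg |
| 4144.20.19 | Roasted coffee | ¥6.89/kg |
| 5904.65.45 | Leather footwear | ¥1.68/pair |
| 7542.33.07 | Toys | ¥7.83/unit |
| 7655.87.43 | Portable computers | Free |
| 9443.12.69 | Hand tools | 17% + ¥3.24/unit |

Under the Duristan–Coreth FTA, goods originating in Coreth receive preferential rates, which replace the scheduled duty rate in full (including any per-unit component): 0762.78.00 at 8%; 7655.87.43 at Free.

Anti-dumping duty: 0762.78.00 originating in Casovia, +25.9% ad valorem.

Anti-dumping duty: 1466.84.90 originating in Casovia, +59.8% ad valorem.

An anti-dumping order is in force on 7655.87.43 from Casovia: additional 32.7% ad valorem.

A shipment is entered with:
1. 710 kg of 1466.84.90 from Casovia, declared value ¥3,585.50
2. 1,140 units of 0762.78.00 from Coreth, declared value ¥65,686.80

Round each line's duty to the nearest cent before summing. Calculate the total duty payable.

Line 1 (1466.84.90, Casovia, 710 kg, ¥3,585.50):
Base rate for 1466.84.90 is 17% + ¥0.76/kg.
Additional duty on 1466.84.90 from Casovia: +59.8%. Applied ad valorem rate: 17% + 59.8% = 76.8%.
Duty = ¥3,585.50 × 76.8% + 710 × ¥0.76 = ¥3,293.26.
Line 2 (0762.78.00, Coreth, 1,140 units, ¥65,686.80):
Base rate for 0762.78.00 is 17.5%.
Origin Coreth qualifies under the Duristan–Coreth agreement and 0762.78.00 is covered: preferential rate 8% applies instead.
The additional-duty order on 0762.78.00 targets Casovia, not Coreth; it does not apply.
Duty = ¥65,686.80 × 8% = ¥5,254.94.
Total = ¥3,293.26 + ¥5,254.94 = ¥8,548.20.

¥8,548.20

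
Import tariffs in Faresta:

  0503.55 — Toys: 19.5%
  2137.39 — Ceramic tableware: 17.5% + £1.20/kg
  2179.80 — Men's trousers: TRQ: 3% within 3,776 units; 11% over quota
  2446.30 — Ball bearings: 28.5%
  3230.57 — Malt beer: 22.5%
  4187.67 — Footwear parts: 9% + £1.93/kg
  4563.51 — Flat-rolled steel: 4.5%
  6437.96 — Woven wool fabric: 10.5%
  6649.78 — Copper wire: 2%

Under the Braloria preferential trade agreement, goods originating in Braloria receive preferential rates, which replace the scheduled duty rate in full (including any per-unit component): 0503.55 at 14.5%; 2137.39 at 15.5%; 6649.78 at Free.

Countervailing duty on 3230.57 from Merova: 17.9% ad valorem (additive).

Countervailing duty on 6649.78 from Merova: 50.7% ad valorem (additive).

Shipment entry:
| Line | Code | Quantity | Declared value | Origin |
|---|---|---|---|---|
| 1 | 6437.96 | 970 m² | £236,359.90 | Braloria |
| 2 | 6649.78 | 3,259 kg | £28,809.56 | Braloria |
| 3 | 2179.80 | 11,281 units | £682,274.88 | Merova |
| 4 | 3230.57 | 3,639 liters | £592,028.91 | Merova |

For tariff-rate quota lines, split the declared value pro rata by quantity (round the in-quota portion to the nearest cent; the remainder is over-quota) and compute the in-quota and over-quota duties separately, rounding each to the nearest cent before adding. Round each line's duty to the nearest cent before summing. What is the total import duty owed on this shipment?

£320,777.90

Line 1 (6437.96, Braloria, 970 m², £236,359.90):
Base rate for 6437.96 is 10.5%.
Origin Braloria is the FTA partner but 6437.96 is not on the preference list; base rate stands.
Duty = £236,359.90 × 10.5% = £24,817.79.
Line 2 (6649.78, Braloria, 3,259 kg, £28,809.56):
Base rate for 6649.78 is 2%.
Origin Braloria qualifies under the Faresta–Braloria agreement and 6649.78 is covered: preferential rate Free applies instead.
The additional-duty order on 6649.78 targets Merova, not Braloria; it does not apply.
Duty = £28,809.56 × 0% = £0.00.
Line 3 (2179.80, Merova, 11,281 units, £682,274.88):
Code 2179.80 is under a tariff-rate quota (threshold 3,776 units). In-quota: 3,776 units at 3%; over-quota: 7,505 units at 11%.
Pro-rata value split: in-quota = £682,274.88 × 3,776/11,281 = £228,372.48; over-quota = £682,274.88 − £228,372.48 = £453,902.40.
In-quota duty = £228,372.48 × 3% = £6,851.17. Over-quota duty = £453,902.40 × 11% = £49,929.26.
Line duty = £6,851.17 + £49,929.26 = £56,780.43.
Line 4 (3230.57, Merova, 3,639 liters, £592,028.91):
Base rate for 3230.57 is 22.5%.
Additional duty on 3230.57 from Merova: +17.9%. Applied ad valorem rate: 22.5% + 17.9% = 40.4%.
Duty = £592,028.91 × 40.4% = £239,179.68.
Total = £24,817.79 + £0.00 + £56,780.43 + £239,179.68 = £320,777.90.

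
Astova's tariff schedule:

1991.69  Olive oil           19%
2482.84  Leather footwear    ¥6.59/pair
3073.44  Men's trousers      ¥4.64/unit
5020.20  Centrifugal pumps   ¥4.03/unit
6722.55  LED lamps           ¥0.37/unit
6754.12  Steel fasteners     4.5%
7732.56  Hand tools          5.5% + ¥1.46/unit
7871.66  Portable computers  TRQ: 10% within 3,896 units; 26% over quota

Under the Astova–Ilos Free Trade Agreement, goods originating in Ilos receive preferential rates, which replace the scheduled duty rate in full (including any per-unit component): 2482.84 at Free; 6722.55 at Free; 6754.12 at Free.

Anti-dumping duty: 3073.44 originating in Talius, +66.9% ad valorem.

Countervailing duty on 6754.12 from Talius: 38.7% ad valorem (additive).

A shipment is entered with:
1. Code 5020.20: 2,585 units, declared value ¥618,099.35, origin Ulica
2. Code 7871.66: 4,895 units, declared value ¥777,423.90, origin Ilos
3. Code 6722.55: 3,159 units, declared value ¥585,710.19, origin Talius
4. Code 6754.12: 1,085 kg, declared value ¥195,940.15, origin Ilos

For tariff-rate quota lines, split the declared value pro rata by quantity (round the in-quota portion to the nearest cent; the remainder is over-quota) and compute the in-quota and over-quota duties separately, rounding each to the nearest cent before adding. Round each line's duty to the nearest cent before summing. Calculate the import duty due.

Line 1 (5020.20, Ulica, 2,585 units, ¥618,099.35):
Base rate for 5020.20 is ¥4.03/unit.
Duty = 2,585 × ¥4.03 = ¥10,417.55.
Line 2 (7871.66, Ilos, 4,895 units, ¥777,423.90):
Code 7871.66 is under a tariff-rate quota (threshold 3,896 units). In-quota: 3,896 units at 10%; over-quota: 999 units at 26%.
Pro-rata value split: in-quota = ¥777,423.90 × 3,896/4,895 = ¥618,762.72; over-quota = ¥777,423.90 − ¥618,762.72 = ¥158,661.18.
In-quota duty = ¥618,762.72 × 10% = ¥61,876.27. Over-quota duty = ¥158,661.18 × 26% = ¥41,251.91.
Line duty = ¥61,876.27 + ¥41,251.91 = ¥103,128.18.
Line 3 (6722.55, Talius, 3,159 units, ¥585,710.19):
Base rate for 6722.55 is ¥0.37/unit.
6722.55 has an FTA preferential rate, but origin Talius is not Ilos; base rate stands.
Duty = 3,159 × ¥0.37 = ¥1,168.83.
Line 4 (6754.12, Ilos, 1,085 kg, ¥195,940.15):
Base rate for 6754.12 is 4.5%.
Origin Ilos qualifies under the Astova–Ilos agreement and 6754.12 is covered: preferential rate Free applies instead.
The additional-duty order on 6754.12 targets Talius, not Ilos; it does not apply.
Duty = ¥195,940.15 × 0% = ¥0.00.
Total = ¥10,417.55 + ¥103,128.18 + ¥1,168.83 + ¥0.00 = ¥114,714.56.

¥114,714.56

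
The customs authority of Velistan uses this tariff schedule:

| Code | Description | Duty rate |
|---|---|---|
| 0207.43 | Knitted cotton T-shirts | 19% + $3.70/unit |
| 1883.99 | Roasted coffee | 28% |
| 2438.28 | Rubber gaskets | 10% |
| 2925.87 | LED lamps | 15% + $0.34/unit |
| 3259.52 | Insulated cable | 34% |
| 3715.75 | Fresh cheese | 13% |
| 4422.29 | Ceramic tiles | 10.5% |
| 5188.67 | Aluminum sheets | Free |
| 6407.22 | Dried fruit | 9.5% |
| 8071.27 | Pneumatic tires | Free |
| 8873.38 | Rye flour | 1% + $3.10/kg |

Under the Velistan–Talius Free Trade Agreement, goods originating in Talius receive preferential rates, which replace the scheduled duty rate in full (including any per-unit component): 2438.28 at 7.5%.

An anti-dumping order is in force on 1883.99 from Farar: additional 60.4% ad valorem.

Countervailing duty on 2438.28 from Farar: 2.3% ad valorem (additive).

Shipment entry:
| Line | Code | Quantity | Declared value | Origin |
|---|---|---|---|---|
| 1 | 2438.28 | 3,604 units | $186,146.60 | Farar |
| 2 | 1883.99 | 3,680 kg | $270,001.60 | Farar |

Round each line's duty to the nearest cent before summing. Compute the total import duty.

$261,577.44

Line 1 (2438.28, Farar, 3,604 units, $186,146.60):
Base rate for 2438.28 is 10%.
2438.28 has an FTA preferential rate, but origin Farar is not Talius; base rate stands.
Additional duty on 2438.28 from Farar: +2.3%. Applied ad valorem rate: 10% + 2.3% = 12.3%.
Duty = $186,146.60 × 12.3% = $22,896.03.
Line 2 (1883.99, Farar, 3,680 kg, $270,001.60):
Base rate for 1883.99 is 28%.
Additional duty on 1883.99 from Farar: +60.4%. Applied ad valorem rate: 28% + 60.4% = 88.4%.
Duty = $270,001.60 × 88.4% = $238,681.41.
Total = $22,896.03 + $238,681.41 = $261,577.44.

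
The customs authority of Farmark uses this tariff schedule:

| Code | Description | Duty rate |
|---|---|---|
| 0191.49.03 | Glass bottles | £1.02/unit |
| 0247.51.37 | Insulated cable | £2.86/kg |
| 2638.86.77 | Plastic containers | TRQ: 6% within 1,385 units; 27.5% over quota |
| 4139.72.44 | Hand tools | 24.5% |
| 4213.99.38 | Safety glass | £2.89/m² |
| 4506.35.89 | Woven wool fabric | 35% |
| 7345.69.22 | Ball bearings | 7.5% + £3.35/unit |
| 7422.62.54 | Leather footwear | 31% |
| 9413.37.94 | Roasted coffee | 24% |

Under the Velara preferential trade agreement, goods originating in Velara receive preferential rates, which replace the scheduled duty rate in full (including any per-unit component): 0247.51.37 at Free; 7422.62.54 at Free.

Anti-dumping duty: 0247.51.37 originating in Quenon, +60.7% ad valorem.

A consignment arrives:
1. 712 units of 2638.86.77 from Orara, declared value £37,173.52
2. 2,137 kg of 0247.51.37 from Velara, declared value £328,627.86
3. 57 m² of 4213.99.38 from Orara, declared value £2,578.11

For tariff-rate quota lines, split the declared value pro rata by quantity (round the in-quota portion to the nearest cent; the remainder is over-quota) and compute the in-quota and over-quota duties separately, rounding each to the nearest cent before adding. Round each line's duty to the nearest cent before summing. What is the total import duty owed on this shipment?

Line 1 (2638.86.77, Orara, 712 units, £37,173.52):
Code 2638.86.77 is under a tariff-rate quota (threshold 1,385 units). Quantity 712 units is within the quota, so the in-quota rate 6% applies to the full value.
Duty = £37,173.52 × 6% = £2,230.41.
Line 2 (0247.51.37, Velara, 2,137 kg, £328,627.86):
Base rate for 0247.51.37 is £2.86/kg.
Origin Velara qualifies under the Farmark–Velara agreement and 0247.51.37 is covered: preferential rate Free applies instead.
The additional-duty order on 0247.51.37 targets Quenon, not Velara; it does not apply.
Duty = £328,627.86 × 0% = £0.00.
Line 3 (4213.99.38, Orara, 57 m², £2,578.11):
Base rate for 4213.99.38 is £2.89/m².
Duty = 57 × £2.89 = £164.73.
Total = £2,230.41 + £0.00 + £164.73 = £2,395.14.

£2,395.14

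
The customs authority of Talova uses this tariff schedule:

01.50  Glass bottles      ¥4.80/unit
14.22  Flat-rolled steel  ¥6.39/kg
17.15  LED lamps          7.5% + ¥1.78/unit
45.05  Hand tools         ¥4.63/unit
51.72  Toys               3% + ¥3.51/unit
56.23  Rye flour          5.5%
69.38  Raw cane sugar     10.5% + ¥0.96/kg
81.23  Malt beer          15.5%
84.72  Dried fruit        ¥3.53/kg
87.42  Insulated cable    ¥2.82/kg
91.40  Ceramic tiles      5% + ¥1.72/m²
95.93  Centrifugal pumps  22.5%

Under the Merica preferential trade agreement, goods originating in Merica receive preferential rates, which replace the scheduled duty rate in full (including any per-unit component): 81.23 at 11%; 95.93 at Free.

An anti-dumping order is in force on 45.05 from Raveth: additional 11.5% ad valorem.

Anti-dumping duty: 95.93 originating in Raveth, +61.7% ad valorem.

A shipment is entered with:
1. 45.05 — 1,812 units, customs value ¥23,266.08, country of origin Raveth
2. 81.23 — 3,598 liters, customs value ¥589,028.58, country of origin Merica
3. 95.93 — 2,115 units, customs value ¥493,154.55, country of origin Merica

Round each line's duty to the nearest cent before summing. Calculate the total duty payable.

Line 1 (45.05, Raveth, 1,812 units, ¥23,266.08):
Base rate for 45.05 is ¥4.63/unit.
Additional duty on 45.05 from Raveth: +11.5% ad valorem. Applied ad valorem rate = 11.5%.
Duty = ¥23,266.08 × 11.5% + 1,812 × ¥4.63 = ¥11,065.16.
Line 2 (81.23, Merica, 3,598 liters, ¥589,028.58):
Base rate for 81.23 is 15.5%.
Origin Merica qualifies under the Talova–Merica agreement and 81.23 is covered: preferential rate 11% applies instead.
Duty = ¥589,028.58 × 11% = ¥64,793.14.
Line 3 (95.93, Merica, 2,115 units, ¥493,154.55):
Base rate for 95.93 is 22.5%.
Origin Merica qualifies under the Talova–Merica agreement and 95.93 is covered: preferential rate Free applies instead.
The additional-duty order on 95.93 targets Raveth, not Merica; it does not apply.
Duty = ¥493,154.55 × 0% = ¥0.00.
Total = ¥11,065.16 + ¥64,793.14 + ¥0.00 = ¥75,858.30.

¥75,858.30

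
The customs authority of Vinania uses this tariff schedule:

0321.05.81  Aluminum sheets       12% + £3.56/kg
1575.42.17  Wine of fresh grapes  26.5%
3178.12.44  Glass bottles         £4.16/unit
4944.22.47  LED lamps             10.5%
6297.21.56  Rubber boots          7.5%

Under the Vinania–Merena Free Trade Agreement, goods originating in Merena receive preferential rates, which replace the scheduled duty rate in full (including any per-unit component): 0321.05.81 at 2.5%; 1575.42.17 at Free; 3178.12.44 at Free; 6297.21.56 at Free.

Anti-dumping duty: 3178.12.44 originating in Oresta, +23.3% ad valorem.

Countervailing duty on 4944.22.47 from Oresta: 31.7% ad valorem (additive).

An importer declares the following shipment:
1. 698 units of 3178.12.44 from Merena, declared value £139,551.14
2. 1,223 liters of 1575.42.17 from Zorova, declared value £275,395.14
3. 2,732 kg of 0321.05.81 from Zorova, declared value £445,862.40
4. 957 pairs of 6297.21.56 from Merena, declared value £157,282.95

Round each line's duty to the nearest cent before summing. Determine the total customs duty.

Line 1 (3178.12.44, Merena, 698 units, £139,551.14):
Base rate for 3178.12.44 is £4.16/unit.
Origin Merena qualifies under the Vinania–Merena agreement and 3178.12.44 is covered: preferential rate Free applies instead.
The additional-duty order on 3178.12.44 targets Oresta, not Merena; it does not apply.
Duty = £139,551.14 × 0% = £0.00.
Line 2 (1575.42.17, Zorova, 1,223 liters, £275,395.14):
Base rate for 1575.42.17 is 26.5%.
1575.42.17 has an FTA preferential rate, but origin Zorova is not Merena; base rate stands.
Duty = £275,395.14 × 26.5% = £72,979.71.
Line 3 (0321.05.81, Zorova, 2,732 kg, £445,862.40):
Base rate for 0321.05.81 is 12% + £3.56/kg.
0321.05.81 has an FTA preferential rate, but origin Zorova is not Merena; base rate stands.
Duty = £445,862.40 × 12% + 2,732 × £3.56 = £63,229.41.
Line 4 (6297.21.56, Merena, 957 pairs, £157,282.95):
Base rate for 6297.21.56 is 7.5%.
Origin Merena qualifies under the Vinania–Merena agreement and 6297.21.56 is covered: preferential rate Free applies instead.
Duty = £157,282.95 × 0% = £0.00.
Total = £0.00 + £72,979.71 + £63,229.41 + £0.00 = £136,209.12.

£136,209.12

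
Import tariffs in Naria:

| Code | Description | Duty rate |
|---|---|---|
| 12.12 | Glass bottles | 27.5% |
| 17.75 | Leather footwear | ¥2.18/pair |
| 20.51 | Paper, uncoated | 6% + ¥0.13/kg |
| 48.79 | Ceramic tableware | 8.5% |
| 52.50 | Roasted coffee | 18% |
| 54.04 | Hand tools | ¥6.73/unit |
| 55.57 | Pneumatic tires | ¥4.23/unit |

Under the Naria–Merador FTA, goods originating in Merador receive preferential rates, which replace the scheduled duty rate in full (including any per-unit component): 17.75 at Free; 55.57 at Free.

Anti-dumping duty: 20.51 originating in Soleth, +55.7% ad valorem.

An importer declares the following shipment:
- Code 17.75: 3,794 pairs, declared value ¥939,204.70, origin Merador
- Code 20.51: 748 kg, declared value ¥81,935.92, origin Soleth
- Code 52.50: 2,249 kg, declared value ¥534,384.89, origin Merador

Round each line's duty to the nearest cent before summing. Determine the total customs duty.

Line 1 (17.75, Merador, 3,794 pairs, ¥939,204.70):
Base rate for 17.75 is ¥2.18/pair.
Origin Merador qualifies under the Naria–Merador agreement and 17.75 is covered: preferential rate Free applies instead.
Duty = ¥939,204.70 × 0% = ¥0.00.
Line 2 (20.51, Soleth, 748 kg, ¥81,935.92):
Base rate for 20.51 is 6% + ¥0.13/kg.
Additional duty on 20.51 from Soleth: +55.7%. Applied ad valorem rate: 6% + 55.7% = 61.7%.
Duty = ¥81,935.92 × 61.7% + 748 × ¥0.13 = ¥50,651.70.
Line 3 (52.50, Merador, 2,249 kg, ¥534,384.89):
Base rate for 52.50 is 18%.
Origin Merador is the FTA partner but 52.50 is not on the preference list; base rate stands.
Duty = ¥534,384.89 × 18% = ¥96,189.28.
Total = ¥0.00 + ¥50,651.70 + ¥96,189.28 = ¥146,840.98.

¥146,840.98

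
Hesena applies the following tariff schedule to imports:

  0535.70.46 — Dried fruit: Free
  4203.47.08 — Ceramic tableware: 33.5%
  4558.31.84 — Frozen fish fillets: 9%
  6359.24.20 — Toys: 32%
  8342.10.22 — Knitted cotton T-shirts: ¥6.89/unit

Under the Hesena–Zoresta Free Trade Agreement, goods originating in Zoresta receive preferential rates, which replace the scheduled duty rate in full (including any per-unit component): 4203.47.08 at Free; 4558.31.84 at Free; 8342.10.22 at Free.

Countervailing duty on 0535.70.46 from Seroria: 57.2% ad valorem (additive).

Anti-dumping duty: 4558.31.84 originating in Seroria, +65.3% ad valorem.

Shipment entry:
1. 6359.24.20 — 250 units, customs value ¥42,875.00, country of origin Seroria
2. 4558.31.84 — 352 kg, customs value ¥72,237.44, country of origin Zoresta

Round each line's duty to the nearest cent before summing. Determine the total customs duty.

¥13,720.00

Line 1 (6359.24.20, Seroria, 250 units, ¥42,875.00):
Base rate for 6359.24.20 is 32%.
Duty = ¥42,875.00 × 32% = ¥13,720.00.
Line 2 (4558.31.84, Zoresta, 352 kg, ¥72,237.44):
Base rate for 4558.31.84 is 9%.
Origin Zoresta qualifies under the Hesena–Zoresta agreement and 4558.31.84 is covered: preferential rate Free applies instead.
The additional-duty order on 4558.31.84 targets Seroria, not Zoresta; it does not apply.
Duty = ¥72,237.44 × 0% = ¥0.00.
Total = ¥13,720.00 + ¥0.00 = ¥13,720.00.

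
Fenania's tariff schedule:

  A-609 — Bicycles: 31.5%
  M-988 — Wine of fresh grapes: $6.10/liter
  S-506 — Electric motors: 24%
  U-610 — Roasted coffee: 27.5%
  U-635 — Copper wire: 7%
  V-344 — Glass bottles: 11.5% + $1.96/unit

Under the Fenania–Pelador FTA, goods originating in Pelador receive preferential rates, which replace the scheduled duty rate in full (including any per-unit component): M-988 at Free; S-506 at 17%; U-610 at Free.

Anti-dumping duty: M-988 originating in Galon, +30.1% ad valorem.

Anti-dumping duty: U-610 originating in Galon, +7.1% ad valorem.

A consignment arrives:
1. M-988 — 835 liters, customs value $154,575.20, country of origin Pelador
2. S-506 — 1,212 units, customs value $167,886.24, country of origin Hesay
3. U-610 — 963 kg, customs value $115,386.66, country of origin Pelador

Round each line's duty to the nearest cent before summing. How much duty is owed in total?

Line 1 (M-988, Pelador, 835 liters, $154,575.20):
Base rate for M-988 is $6.10/liter.
Origin Pelador qualifies under the Fenania–Pelador agreement and M-988 is covered: preferential rate Free applies instead.
The additional-duty order on M-988 targets Galon, not Pelador; it does not apply.
Duty = $154,575.20 × 0% = $0.00.
Line 2 (S-506, Hesay, 1,212 units, $167,886.24):
Base rate for S-506 is 24%.
S-506 has an FTA preferential rate, but origin Hesay is not Pelador; base rate stands.
Duty = $167,886.24 × 24% = $40,292.70.
Line 3 (U-610, Pelador, 963 kg, $115,386.66):
Base rate for U-610 is 27.5%.
Origin Pelador qualifies under the Fenania–Pelador agreement and U-610 is covered: preferential rate Free applies instead.
The additional-duty order on U-610 targets Galon, not Pelador; it does not apply.
Duty = $115,386.66 × 0% = $0.00.
Total = $0.00 + $40,292.70 + $0.00 = $40,292.70.

$40,292.70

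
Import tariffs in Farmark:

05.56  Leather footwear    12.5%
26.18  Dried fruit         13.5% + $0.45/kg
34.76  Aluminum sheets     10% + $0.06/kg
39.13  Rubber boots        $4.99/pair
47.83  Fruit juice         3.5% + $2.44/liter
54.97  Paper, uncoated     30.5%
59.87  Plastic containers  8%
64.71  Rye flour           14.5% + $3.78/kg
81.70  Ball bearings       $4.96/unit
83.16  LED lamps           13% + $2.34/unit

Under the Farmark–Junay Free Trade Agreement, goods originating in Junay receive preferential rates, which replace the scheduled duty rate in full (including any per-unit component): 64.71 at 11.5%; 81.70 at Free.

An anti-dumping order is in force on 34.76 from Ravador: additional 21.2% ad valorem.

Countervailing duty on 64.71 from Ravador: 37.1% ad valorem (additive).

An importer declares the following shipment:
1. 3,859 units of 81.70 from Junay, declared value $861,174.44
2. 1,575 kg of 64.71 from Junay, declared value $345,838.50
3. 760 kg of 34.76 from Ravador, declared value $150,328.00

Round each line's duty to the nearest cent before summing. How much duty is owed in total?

$86,719.37

Line 1 (81.70, Junay, 3,859 units, $861,174.44):
Base rate for 81.70 is $4.96/unit.
Origin Junay qualifies under the Farmark–Junay agreement and 81.70 is covered: preferential rate Free applies instead.
Duty = $861,174.44 × 0% = $0.00.
Line 2 (64.71, Junay, 1,575 kg, $345,838.50):
Base rate for 64.71 is 14.5% + $3.78/kg.
Origin Junay qualifies under the Farmark–Junay agreement and 64.71 is covered: preferential rate 11.5% applies instead.
The additional-duty order on 64.71 targets Ravador, not Junay; it does not apply.
Duty = $345,838.50 × 11.5% = $39,771.43.
Line 3 (34.76, Ravador, 760 kg, $150,328.00):
Base rate for 34.76 is 10% + $0.06/kg.
Additional duty on 34.76 from Ravador: +21.2%. Applied ad valorem rate: 10% + 21.2% = 31.2%.
Duty = $150,328.00 × 31.2% + 760 × $0.06 = $46,947.94.
Total = $0.00 + $39,771.43 + $46,947.94 = $86,719.37.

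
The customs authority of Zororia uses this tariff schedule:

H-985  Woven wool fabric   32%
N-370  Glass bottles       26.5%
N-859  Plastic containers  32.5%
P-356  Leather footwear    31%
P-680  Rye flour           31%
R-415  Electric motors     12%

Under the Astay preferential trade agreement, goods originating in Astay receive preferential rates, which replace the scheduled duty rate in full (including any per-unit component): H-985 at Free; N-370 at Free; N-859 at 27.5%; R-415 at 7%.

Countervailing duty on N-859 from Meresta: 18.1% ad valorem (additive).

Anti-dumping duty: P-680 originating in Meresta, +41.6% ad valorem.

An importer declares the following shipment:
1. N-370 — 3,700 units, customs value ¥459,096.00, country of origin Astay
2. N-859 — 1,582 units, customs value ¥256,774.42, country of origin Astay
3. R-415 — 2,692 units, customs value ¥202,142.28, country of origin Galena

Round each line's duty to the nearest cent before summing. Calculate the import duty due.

Line 1 (N-370, Astay, 3,700 units, ¥459,096.00):
Base rate for N-370 is 26.5%.
Origin Astay qualifies under the Zororia–Astay agreement and N-370 is covered: preferential rate Free applies instead.
Duty = ¥459,096.00 × 0% = ¥0.00.
Line 2 (N-859, Astay, 1,582 units, ¥256,774.42):
Base rate for N-859 is 32.5%.
Origin Astay qualifies under the Zororia–Astay agreement and N-859 is covered: preferential rate 27.5% applies instead.
The additional-duty order on N-859 targets Meresta, not Astay; it does not apply.
Duty = ¥256,774.42 × 27.5% = ¥70,612.97.
Line 3 (R-415, Galena, 2,692 units, ¥202,142.28):
Base rate for R-415 is 12%.
R-415 has an FTA preferential rate, but origin Galena is not Astay; base rate stands.
Duty = ¥202,142.28 × 12% = ¥24,257.07.
Total = ¥0.00 + ¥70,612.97 + ¥24,257.07 = ¥94,870.04.

¥94,870.04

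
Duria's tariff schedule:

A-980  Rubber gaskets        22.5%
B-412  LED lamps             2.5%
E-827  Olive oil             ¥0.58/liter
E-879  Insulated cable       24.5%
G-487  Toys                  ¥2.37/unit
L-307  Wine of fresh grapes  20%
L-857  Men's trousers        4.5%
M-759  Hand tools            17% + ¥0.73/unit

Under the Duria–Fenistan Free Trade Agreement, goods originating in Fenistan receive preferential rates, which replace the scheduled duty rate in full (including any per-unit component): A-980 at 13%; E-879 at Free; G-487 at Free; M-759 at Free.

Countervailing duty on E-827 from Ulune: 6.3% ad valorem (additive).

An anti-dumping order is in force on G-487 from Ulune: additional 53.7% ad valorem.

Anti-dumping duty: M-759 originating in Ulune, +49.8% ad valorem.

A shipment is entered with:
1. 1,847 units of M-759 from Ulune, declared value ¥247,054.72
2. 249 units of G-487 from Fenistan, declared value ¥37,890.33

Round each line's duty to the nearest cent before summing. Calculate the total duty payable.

Line 1 (M-759, Ulune, 1,847 units, ¥247,054.72):
Base rate for M-759 is 17% + ¥0.73/unit.
M-759 has an FTA preferential rate, but origin Ulune is not Fenistan; base rate stands.
Additional duty on M-759 from Ulune: +49.8%. Applied ad valorem rate: 17% + 49.8% = 66.8%.
Duty = ¥247,054.72 × 66.8% + 1,847 × ¥0.73 = ¥166,380.86.
Line 2 (G-487, Fenistan, 249 units, ¥37,890.33):
Base rate for G-487 is ¥2.37/unit.
Origin Fenistan qualifies under the Duria–Fenistan agreement and G-487 is covered: preferential rate Free applies instead.
The additional-duty order on G-487 targets Ulune, not Fenistan; it does not apply.
Duty = ¥37,890.33 × 0% = ¥0.00.
Total = ¥166,380.86 + ¥0.00 = ¥166,380.86.

¥166,380.86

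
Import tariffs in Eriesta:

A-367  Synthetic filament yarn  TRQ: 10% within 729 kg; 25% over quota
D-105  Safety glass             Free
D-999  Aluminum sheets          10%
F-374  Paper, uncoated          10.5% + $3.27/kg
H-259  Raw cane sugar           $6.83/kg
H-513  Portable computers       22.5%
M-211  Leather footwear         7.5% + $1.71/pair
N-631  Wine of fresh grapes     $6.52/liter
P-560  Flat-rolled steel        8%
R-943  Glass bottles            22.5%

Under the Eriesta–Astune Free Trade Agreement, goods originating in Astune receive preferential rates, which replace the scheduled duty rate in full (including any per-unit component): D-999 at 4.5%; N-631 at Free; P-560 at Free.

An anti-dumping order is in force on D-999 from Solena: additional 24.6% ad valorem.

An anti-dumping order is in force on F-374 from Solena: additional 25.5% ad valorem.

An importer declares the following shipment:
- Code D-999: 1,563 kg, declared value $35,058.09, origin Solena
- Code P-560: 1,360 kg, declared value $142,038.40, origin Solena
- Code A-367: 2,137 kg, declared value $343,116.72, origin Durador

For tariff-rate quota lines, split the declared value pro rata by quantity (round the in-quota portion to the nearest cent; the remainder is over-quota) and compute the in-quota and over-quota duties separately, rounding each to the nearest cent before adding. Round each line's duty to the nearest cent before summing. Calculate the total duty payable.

Line 1 (D-999, Solena, 1,563 kg, $35,058.09):
Base rate for D-999 is 10%.
D-999 has an FTA preferential rate, but origin Solena is not Astune; base rate stands.
Additional duty on D-999 from Solena: +24.6%. Applied ad valorem rate: 10% + 24.6% = 34.6%.
Duty = $35,058.09 × 34.6% = $12,130.10.
Line 2 (P-560, Solena, 1,360 kg, $142,038.40):
Base rate for P-560 is 8%.
P-560 has an FTA preferential rate, but origin Solena is not Astune; base rate stands.
Duty = $142,038.40 × 8% = $11,363.07.
Line 3 (A-367, Durador, 2,137 kg, $343,116.72):
Code A-367 is under a tariff-rate quota (threshold 729 kg). In-quota: 729 kg at 10%; over-quota: 1,408 kg at 25%.
Pro-rata value split: in-quota = $343,116.72 × 729/2,137 = $117,048.24; over-quota = $343,116.72 − $117,048.24 = $226,068.48.
In-quota duty = $117,048.24 × 10% = $11,704.82. Over-quota duty = $226,068.48 × 25% = $56,517.12.
Line duty = $11,704.82 + $56,517.12 = $68,221.94.
Total = $12,130.10 + $11,363.07 + $68,221.94 = $91,715.11.

$91,715.11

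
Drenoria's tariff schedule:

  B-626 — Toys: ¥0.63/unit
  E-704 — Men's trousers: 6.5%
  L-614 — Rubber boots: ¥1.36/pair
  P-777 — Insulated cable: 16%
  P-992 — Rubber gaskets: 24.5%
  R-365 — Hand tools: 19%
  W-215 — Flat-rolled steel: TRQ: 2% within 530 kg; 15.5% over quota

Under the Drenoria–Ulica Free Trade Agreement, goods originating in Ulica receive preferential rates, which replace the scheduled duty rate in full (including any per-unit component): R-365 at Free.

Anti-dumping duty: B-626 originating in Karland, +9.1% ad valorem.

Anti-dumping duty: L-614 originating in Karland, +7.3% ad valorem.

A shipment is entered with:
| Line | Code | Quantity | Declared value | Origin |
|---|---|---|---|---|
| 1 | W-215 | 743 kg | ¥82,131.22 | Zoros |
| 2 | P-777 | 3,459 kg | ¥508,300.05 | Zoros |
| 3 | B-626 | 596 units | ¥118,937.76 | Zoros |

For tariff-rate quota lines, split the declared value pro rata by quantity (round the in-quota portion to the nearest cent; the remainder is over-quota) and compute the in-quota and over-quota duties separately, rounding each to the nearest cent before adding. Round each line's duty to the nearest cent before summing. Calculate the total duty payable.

¥86,524.69

Line 1 (W-215, Zoros, 743 kg, ¥82,131.22):
Code W-215 is under a tariff-rate quota (threshold 530 kg). In-quota: 530 kg at 2%; over-quota: 213 kg at 15.5%.
Pro-rata value split: in-quota = ¥82,131.22 × 530/743 = ¥58,586.20; over-quota = ¥82,131.22 − ¥58,586.20 = ¥23,545.02.
In-quota duty = ¥58,586.20 × 2% = ¥1,171.72. Over-quota duty = ¥23,545.02 × 15.5% = ¥3,649.48.
Line duty = ¥1,171.72 + ¥3,649.48 = ¥4,821.20.
Line 2 (P-777, Zoros, 3,459 kg, ¥508,300.05):
Base rate for P-777 is 16%.
Duty = ¥508,300.05 × 16% = ¥81,328.01.
Line 3 (B-626, Zoros, 596 units, ¥118,937.76):
Base rate for B-626 is ¥0.63/unit.
The additional-duty order on B-626 targets Karland, not Zoros; it does not apply.
Duty = 596 × ¥0.63 = ¥375.48.
Total = ¥4,821.20 + ¥81,328.01 + ¥375.48 = ¥86,524.69.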